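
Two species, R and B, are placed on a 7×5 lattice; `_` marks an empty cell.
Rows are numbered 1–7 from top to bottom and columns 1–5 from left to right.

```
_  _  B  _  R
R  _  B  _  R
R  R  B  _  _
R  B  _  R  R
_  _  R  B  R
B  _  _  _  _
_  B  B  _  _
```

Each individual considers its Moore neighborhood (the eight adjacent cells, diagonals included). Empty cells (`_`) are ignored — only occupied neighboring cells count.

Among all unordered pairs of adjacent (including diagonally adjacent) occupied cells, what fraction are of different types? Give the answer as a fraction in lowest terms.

11/26

Scan each occupied cell's neighbors to the right and below (and the two forward diagonals) so each pair is counted once.
Row 1: B(1,3)–B(2,3)= R(1,5)–R(2,5)=  → 0/2 unlike.
Row 2: R(2,1)–R(3,1)= R(2,1)–R(3,2)= B(2,3)–B(3,3)= B(2,3)–R(3,2)≠  → 1/4 unlike.
Row 3: R(3,1)–R(3,2)= R(3,1)–R(4,1)= R(3,1)–B(4,2)≠ R(3,2)–B(3,3)≠ R(3,2)–B(4,2)≠ R(3,2)–R(4,1)= B(3,3)–R(4,4)≠ B(3,3)–B(4,2)=  → 4/8 unlike.
Row 4: R(4,1)–B(4,2)≠ B(4,2)–R(5,3)≠ R(4,4)–R(4,5)= R(4,4)–B(5,4)≠ R(4,4)–R(5,5)= R(4,4)–R(5,3)= R(4,5)–R(5,5)= R(4,5)–B(5,4)≠  → 4/8 unlike.
Row 5: R(5,3)–B(5,4)≠ B(5,4)–R(5,5)≠  → 2/2 unlike.
Row 6: B(6,1)–B(7,2)=  → 0/1 unlike.
Row 7: B(7,2)–B(7,3)=  → 0/1 unlike.
Total adjacent occupied pairs: 26; unlike-type pairs: 11.
11/26 is already in lowest terms.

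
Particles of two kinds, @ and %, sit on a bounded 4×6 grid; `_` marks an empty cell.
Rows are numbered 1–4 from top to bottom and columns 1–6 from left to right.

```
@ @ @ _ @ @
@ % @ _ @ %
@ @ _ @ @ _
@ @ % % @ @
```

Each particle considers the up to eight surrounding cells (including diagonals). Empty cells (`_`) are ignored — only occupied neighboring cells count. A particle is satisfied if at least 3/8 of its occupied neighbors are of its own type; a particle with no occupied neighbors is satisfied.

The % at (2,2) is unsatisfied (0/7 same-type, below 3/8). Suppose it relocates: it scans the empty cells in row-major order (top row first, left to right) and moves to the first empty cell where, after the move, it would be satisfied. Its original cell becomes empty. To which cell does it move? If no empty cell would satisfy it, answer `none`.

Vacating (2,2). Empty cells in order:
  (1,4): 0/4 same-type → still unsatisfied.
  (2,4): 0/6 same-type → still unsatisfied.
  (3,3): 2/6 same-type → still unsatisfied.
  (3,6): 1/5 same-type → still unsatisfied.

none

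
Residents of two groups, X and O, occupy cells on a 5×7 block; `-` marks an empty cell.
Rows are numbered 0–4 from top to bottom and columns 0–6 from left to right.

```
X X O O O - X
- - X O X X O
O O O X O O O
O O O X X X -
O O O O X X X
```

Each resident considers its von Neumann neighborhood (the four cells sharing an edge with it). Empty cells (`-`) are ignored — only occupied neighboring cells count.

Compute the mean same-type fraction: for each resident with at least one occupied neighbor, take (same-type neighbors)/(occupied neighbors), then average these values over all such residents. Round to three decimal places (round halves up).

Row 0: (0,0)X 1/1 · (0,1)X 1/2 · (0,2)O 1/3 · (0,3)O 3/3 · (0,4)O 1/2 · (0,6)X 0/1
Row 1: (1,2)X 0/3 · (1,3)O 1/4 · (1,4)X 1/4 · (1,5)X 1/3 · (1,6)O 1/3
Row 2: (2,0)O 2/2 · (2,1)O 3/3 · (2,2)O 2/4 · (2,3)X 1/4 · (2,4)O 1/4 · (2,5)O 2/4 · (2,6)O 2/2
Row 3: (3,0)O 3/3 · (3,1)O 4/4 · (3,2)O 3/4 · (3,3)X 2/4 · (3,4)X 3/4 · (3,5)X 2/3
Row 4: (4,0)O 2/2 · (4,1)O 3/3 · (4,2)O 3/3 · (4,3)O 1/3 · (4,4)X 2/3 · (4,5)X 3/3 · (4,6)X 1/1
Sum over 31 residents: 1/1 + 1/2 + 1/3 + 3/3 + 1/2 + 0/1 + 0/3 + 1/4 + 1/4 + 1/3 + 1/3 + 2/2 + 3/3 + 2/4 + 1/4 + 1/4 + 2/4 + 2/2 + 3/3 + 4/4 + 3/4 + 2/4 + 3/4 + 2/3 + 2/2 + 3/3 + 3/3 + 1/3 + 2/3 + 3/3 + 1/1 = 59/3; mean = 59/3 ÷ 31 = 59/93 = 0.634408… → 0.634.

0.634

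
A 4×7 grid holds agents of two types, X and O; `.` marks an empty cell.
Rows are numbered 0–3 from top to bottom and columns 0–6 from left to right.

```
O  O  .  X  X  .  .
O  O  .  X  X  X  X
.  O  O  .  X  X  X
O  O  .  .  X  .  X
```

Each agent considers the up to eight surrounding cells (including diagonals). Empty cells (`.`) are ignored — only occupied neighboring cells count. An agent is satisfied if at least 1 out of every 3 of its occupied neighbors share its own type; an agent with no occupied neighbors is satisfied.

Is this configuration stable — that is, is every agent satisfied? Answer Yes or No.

Row 0: (0,0)O 3/3 satisfied · (0,1)O 3/3 satisfied · (0,3)X 3/3 satisfied · (0,4)X 4/4 satisfied
Row 1: (1,0)O 4/4 satisfied · (1,1)O 5/5 satisfied · (1,3)X 4/5 satisfied · (1,4)X 6/6 satisfied · (1,5)X 6/6 satisfied · (1,6)X 3/3 satisfied
Row 2: (2,1)O 5/5 satisfied · (2,2)O 3/4 satisfied · (2,4)X 5/5 satisfied · (2,5)X 7/7 satisfied · (2,6)X 4/4 satisfied
Row 3: (3,0)O 2/2 satisfied · (3,1)O 3/3 satisfied · (3,4)X 2/2 satisfied · (3,6)X 2/2 satisfied
All meet the threshold, so the configuration is stable.

Yes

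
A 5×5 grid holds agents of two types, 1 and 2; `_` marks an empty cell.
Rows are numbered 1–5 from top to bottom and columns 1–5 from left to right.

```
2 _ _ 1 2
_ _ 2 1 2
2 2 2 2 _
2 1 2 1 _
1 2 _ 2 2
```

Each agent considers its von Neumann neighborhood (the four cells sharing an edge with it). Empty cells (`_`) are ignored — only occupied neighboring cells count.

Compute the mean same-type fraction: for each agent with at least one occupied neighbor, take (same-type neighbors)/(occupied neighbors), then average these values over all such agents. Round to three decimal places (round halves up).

Row 1: (1,1)2 — no occupied neighbors · (1,4)1 1/2 · (1,5)2 1/2
Row 2: (2,3)2 1/2 · (2,4)1 1/4 · (2,5)2 1/2
Row 3: (3,1)2 2/2 · (3,2)2 2/3 · (3,3)2 4/4 · (3,4)2 1/3
Row 4: (4,1)2 1/3 · (4,2)1 0/4 · (4,3)2 1/3 · (4,4)1 0/3
Row 5: (5,1)1 0/2 · (5,2)2 0/2 · (5,4)2 1/2 · (5,5)2 1/1
Sum over 17 agents: 1/2 + 1/2 + 1/2 + 1/4 + 1/2 + 2/2 + 2/3 + 4/4 + 1/3 + 1/3 + 0/4 + 1/3 + 0/3 + 0/2 + 0/2 + 1/2 + 1/1 = 89/12; mean = 89/12 ÷ 17 = 89/204 = 0.436274… → 0.436.

0.436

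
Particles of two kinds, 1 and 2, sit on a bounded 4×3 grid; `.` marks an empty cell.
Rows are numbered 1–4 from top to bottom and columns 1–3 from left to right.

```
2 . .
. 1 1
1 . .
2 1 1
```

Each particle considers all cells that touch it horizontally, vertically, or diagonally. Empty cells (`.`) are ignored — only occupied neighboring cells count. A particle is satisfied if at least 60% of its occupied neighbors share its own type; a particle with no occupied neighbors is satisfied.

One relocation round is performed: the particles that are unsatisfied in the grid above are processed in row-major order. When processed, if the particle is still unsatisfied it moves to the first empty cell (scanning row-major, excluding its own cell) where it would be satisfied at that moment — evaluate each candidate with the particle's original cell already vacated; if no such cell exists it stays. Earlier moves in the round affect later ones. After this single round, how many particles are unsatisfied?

Initially unsatisfied (in order): (1,1), (4,1).
  (1,1): no empty cell satisfies it; stays.
  (4,1): no empty cell satisfies it; stays.
Resulting grid:
2 . .
. 1 1
1 . .
2 1 1
Unsatisfied now: (1,1), (4,1).

2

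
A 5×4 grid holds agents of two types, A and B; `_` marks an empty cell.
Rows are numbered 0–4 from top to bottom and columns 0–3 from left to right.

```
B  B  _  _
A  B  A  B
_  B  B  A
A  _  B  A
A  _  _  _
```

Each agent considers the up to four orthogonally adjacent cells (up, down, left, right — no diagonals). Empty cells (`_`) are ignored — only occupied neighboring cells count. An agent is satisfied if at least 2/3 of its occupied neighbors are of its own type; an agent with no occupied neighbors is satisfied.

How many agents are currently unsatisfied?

(0,0)B 1/2 ✗
(0,1)B 2/2 ✓
(1,0)A 0/2 ✗
(1,1)B 2/4 ✗
(1,2)A 0/3 ✗
(1,3)B 0/2 ✗
(2,1)B 2/2 ✓
(2,2)B 2/4 ✗
(2,3)A 1/3 ✗
(3,0)A 1/1 ✓
(3,2)B 1/2 ✗
(3,3)A 1/2 ✗
(4,0)A 1/1 ✓
Unsatisfied: (0,0), (1,0), (1,1), (1,2), (1,3), (2,2), (2,3), (3,2), (3,3) — 9 in total.

9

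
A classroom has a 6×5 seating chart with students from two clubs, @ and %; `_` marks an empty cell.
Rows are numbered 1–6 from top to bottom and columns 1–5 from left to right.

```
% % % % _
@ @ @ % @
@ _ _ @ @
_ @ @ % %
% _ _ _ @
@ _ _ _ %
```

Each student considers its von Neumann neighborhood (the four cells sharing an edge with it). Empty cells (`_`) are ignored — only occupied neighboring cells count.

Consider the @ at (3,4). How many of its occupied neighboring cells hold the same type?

Occupied neighbors of (3,4): (2,4)=%, (4,4)=%, (3,5)=@.
Same type (@): 1 of 3.

1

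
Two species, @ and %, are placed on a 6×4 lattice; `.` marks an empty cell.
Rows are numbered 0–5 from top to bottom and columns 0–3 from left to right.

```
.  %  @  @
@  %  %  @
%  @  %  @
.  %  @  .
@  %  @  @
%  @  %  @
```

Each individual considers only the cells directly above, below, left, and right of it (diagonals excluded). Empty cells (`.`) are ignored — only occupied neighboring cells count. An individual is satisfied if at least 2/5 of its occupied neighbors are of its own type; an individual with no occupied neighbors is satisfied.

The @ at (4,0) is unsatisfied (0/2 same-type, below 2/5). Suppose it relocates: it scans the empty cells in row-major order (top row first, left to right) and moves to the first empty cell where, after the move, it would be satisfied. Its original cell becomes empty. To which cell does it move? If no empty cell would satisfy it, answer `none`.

Vacating (4,0). Empty cells in order:
  (0,0): 1/2 same-type → satisfied — stop here.

(0,0)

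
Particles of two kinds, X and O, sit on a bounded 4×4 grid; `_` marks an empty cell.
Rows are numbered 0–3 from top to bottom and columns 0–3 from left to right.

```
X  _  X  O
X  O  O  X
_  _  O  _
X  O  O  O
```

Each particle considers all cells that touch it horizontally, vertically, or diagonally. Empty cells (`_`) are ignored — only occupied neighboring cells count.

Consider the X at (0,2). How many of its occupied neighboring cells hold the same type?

1

Occupied neighbors of (0,2): (0,3)=O, (1,1)=O, (1,2)=O, (1,3)=X.
Same type (X): 1 of 4.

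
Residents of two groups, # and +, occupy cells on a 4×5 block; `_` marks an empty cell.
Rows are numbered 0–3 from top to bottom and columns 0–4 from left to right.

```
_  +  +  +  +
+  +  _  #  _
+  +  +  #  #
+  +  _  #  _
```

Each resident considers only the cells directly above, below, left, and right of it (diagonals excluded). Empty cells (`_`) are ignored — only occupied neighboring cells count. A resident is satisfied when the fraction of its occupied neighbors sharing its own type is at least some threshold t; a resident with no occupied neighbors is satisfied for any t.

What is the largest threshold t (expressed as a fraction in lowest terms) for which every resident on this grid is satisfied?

1/2

Row 0: (0,1)+ 2/2 · (0,2)+ 2/2 · (0,3)+ 2/3 · (0,4)+ 1/1
Row 1: (1,0)+ 2/2 · (1,1)+ 3/3 · (1,3)# 1/2
Row 2: (2,0)+ 3/3 · (2,1)+ 4/4 · (2,2)+ 1/2 · (2,3)# 3/4 · (2,4)# 1/1
Row 3: (3,0)+ 2/2 · (3,1)+ 2/2 · (3,3)# 1/1
The smallest same-type fraction is 1/2 at (1,3), which reduces to 1/2. Any threshold above that leaves this resident unsatisfied.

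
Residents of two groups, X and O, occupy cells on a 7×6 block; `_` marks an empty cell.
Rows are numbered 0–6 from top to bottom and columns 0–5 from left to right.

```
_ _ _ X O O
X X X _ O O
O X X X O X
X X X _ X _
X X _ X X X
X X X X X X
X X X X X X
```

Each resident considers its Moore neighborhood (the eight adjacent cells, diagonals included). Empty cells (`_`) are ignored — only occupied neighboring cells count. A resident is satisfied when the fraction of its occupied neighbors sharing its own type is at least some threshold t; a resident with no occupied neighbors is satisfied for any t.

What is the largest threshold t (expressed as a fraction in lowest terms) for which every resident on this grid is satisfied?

Row 0: (0,3)X 1/3 · (0,4)O 3/4 · (0,5)O 3/3
Row 1: (1,0)X 2/3 · (1,1)X 4/5 · (1,2)X 5/5 · (1,4)O 4/7 · (1,5)O 4/5
Row 2: (2,0)O 0/5 · (2,1)X 7/8 · (2,2)X 6/6 · (2,3)X 4/6 · (2,4)O 2/5 · (2,5)X 1/4
Row 3: (3,0)X 4/5 · (3,1)X 6/7 · (3,2)X 6/6 · (3,4)X 5/6
Row 4: (4,0)X 5/5 · (4,1)X 7/7 · (4,3)X 6/6 · (4,4)X 6/6 · (4,5)X 4/4
Row 5: (5,0)X 5/5 · (5,1)X 7/7 · (5,2)X 7/7 · (5,3)X 7/7 · (5,4)X 8/8 · (5,5)X 5/5
Row 6: (6,0)X 3/3 · (6,1)X 5/5 · (6,2)X 5/5 · (6,3)X 5/5 · (6,4)X 5/5 · (6,5)X 3/3
The smallest same-type fraction is 0/5 at (2,0), which reduces to 0/1. Any threshold above that leaves this resident unsatisfied.

0/1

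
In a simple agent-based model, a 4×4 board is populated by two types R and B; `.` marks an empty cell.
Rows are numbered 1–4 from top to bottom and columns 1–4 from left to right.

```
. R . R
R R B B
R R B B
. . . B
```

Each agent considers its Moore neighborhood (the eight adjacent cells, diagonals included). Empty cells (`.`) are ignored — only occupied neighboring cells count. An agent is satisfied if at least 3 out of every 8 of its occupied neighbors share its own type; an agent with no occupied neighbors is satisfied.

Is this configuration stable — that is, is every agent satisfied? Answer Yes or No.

No

Row 1: (1,2)R 2/3 ok · (1,4)R 0/2 unhappy
Row 2: (2,1)R 4/4 ok · (2,2)R 4/6 ok · (2,3)B 3/7 ok · (2,4)B 3/4 ok
Row 3: (3,1)R 3/3 ok · (3,2)R 3/5 ok · (3,3)B 4/6 ok · (3,4)B 4/4 ok
Row 4: (4,4)B 2/2 ok
For instance (1,4) has only 0/2 same-type neighbors, below 3/8.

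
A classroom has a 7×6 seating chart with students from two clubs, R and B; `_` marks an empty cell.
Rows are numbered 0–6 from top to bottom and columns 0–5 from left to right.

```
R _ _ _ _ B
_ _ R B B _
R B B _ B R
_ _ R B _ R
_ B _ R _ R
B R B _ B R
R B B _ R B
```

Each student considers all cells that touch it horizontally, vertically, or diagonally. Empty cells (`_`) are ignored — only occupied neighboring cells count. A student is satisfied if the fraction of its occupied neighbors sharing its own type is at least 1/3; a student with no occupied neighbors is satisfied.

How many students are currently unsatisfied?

(0,0)R 0/0 satisfied
(0,5)B 1/1 satisfied
(1,2)R 0/3 not
(1,3)B 3/4 satisfied
(1,4)B 3/4 satisfied
(2,0)R 0/1 not
(2,1)B 1/4 not
(2,2)B 3/5 satisfied
(2,4)B 3/5 satisfied
(2,5)R 1/3 satisfied
(3,2)R 1/5 not
(3,3)B 2/4 satisfied
(3,5)R 2/3 satisfied
(4,1)B 2/4 satisfied
(4,3)R 1/4 not
(4,5)R 2/3 satisfied
(5,0)B 2/4 satisfied
(5,1)R 1/6 not
(5,2)B 3/5 satisfied
(5,4)B 1/5 not
(5,5)R 2/4 satisfied
(6,0)R 1/3 satisfied
(6,1)B 3/5 satisfied
(6,2)B 2/3 satisfied
(6,4)R 1/3 satisfied
(6,5)B 1/3 satisfied
Unsatisfied: (1,2), (2,0), (2,1), (3,2), (4,3), (5,1), (5,4) — 7 in total.

7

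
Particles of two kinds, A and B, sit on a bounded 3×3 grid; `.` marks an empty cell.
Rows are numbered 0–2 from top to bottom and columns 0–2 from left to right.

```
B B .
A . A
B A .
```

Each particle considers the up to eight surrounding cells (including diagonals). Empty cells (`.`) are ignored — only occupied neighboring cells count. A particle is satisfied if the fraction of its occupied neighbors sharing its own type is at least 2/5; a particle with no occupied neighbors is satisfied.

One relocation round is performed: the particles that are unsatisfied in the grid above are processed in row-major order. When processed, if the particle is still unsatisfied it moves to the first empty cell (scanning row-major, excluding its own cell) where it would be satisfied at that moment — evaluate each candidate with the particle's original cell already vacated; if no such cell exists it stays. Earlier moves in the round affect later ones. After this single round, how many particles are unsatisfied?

Initially unsatisfied (in order): (0,1), (1,0), (2,0).
  (0,1) → (1,1).
  (1,0) → (0,2).
  (2,0): now satisfied by earlier moves; stays.
Resulting grid:
B . A
. B A
B A .
Unsatisfied now: (2,1).

1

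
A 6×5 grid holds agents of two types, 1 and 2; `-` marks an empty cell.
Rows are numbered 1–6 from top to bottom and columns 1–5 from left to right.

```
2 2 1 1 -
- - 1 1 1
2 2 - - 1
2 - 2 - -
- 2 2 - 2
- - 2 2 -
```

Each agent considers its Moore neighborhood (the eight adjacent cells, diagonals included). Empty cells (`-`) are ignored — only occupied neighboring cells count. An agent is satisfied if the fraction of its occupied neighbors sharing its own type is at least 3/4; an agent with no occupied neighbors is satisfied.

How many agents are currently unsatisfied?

2

(1,1)2 1/1 satisfied
(1,2)2 1/3 not
(1,3)1 3/4 satisfied
(1,4)1 4/4 satisfied
(2,3)1 3/5 not
(2,4)1 5/5 satisfied
(2,5)1 3/3 satisfied
(3,1)2 2/2 satisfied
(3,2)2 3/4 satisfied
(3,5)1 2/2 satisfied
(4,1)2 3/3 satisfied
(4,3)2 3/3 satisfied
(5,2)2 4/4 satisfied
(5,3)2 4/4 satisfied
(5,5)2 1/1 satisfied
(6,3)2 3/3 satisfied
(6,4)2 3/3 satisfied
Unsatisfied: (1,2), (2,3) — 2 in total.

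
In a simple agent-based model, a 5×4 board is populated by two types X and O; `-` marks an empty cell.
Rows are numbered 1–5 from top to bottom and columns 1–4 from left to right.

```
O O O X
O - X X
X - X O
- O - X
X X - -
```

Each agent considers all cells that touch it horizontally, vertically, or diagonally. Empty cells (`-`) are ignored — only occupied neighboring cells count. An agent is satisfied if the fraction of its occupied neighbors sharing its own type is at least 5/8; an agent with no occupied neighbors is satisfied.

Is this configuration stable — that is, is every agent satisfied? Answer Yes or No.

No

Row 1: (1,1)O 2/2 ok · (1,2)O 3/4 ok · (1,3)O 1/4 unhappy · (1,4)X 2/3 ok
Row 2: (2,1)O 2/3 ok · (2,3)X 3/6 unhappy · (2,4)X 3/5 unhappy
Row 3: (3,1)X 0/2 unhappy · (3,3)X 3/5 unhappy · (3,4)O 0/4 unhappy
Row 4: (4,2)O 0/4 unhappy · (4,4)X 1/2 unhappy
Row 5: (5,1)X 1/2 unhappy · (5,2)X 1/2 unhappy
For instance (1,3) has only 1/4 same-type neighbors, below 5/8.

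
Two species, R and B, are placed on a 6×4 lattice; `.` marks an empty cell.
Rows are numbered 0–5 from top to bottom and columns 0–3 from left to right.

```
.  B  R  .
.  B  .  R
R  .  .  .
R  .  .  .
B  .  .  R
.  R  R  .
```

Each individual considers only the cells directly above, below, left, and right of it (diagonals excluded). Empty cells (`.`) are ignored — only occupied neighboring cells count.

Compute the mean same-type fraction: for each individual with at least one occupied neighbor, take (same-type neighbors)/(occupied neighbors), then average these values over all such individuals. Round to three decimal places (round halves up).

(0,1)B 1/2
(0,2)R 0/1
(1,1)B 1/1
(1,3)R — no occupied neighbors
(2,0)R 1/1
(3,0)R 1/2
(4,0)B 0/1
(4,3)R — no occupied neighbors
(5,1)R 1/1
(5,2)R 1/1
Sum over 8 individuals: 1/2 + 0/1 + 1/1 + 1/1 + 1/2 + 0/1 + 1/1 + 1/1 = 5; mean = 5 ÷ 8 = 5/8 = 0.625 → 0.625.

0.625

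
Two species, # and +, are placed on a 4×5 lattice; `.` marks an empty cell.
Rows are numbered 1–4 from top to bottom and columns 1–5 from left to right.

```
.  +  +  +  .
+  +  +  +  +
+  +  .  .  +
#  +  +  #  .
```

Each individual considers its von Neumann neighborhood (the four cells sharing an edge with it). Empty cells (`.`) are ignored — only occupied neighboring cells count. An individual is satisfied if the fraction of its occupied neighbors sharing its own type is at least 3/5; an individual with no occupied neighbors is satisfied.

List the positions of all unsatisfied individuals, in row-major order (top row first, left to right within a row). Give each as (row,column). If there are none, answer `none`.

Row 1: (1,2)+ 2/2 ok · (1,3)+ 3/3 ok · (1,4)+ 2/2 ok
Row 2: (2,1)+ 2/2 ok · (2,2)+ 4/4 ok · (2,3)+ 3/3 ok · (2,4)+ 3/3 ok · (2,5)+ 2/2 ok
Row 3: (3,1)+ 2/3 ok · (3,2)+ 3/3 ok · (3,5)+ 1/1 ok
Row 4: (4,1)# 0/2 unhappy · (4,2)+ 2/3 ok · (4,3)+ 1/2 unhappy · (4,4)# 0/1 unhappy

(4,1), (4,3), (4,4)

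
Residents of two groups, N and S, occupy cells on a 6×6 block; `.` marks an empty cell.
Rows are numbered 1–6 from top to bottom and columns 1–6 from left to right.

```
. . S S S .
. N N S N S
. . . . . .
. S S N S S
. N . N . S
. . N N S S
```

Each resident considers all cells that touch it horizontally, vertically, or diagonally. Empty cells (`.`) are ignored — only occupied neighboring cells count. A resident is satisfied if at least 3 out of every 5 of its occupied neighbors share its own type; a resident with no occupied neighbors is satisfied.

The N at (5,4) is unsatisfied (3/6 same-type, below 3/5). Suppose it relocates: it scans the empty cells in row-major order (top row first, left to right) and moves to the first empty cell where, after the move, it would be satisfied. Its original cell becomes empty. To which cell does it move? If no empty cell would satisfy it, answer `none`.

(1,1)

Vacating (5,4). Empty cells in order:
  (1,1): 1/1 same-type → satisfied — stop here.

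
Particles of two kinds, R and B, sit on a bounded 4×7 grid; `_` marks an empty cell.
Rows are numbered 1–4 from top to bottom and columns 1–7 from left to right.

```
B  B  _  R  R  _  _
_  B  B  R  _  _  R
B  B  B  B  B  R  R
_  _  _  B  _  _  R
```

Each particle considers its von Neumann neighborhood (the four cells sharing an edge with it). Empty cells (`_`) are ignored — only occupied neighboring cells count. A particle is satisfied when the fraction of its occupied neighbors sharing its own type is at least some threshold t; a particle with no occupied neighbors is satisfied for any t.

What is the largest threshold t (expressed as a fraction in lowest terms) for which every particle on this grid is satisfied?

1/3

Row 1: (1,1)B 1/1 · (1,2)B 2/2 · (1,4)R 2/2 · (1,5)R 1/1
Row 2: (2,2)B 3/3 · (2,3)B 2/3 · (2,4)R 1/3 · (2,7)R 1/1
Row 3: (3,1)B 1/1 · (3,2)B 3/3 · (3,3)B 3/3 · (3,4)B 3/4 · (3,5)B 1/2 · (3,6)R 1/2 · (3,7)R 3/3
Row 4: (4,4)B 1/1 · (4,7)R 1/1
The smallest same-type fraction is 1/3 at (2,4), which reduces to 1/3. Any threshold above that leaves this particle unsatisfied.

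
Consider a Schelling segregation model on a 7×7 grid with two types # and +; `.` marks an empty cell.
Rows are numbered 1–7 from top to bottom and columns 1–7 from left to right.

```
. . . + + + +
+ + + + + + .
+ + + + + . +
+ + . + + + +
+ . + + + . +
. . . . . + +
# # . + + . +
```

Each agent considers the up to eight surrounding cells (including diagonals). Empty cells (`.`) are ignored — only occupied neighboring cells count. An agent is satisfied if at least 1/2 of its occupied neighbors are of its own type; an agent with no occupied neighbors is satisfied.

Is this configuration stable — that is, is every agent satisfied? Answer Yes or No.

Row 1: (1,4)+ 4/4 satisfied · (1,5)+ 5/5 satisfied · (1,6)+ 4/4 satisfied · (1,7)+ 2/2 satisfied
Row 2: (2,1)+ 3/3 satisfied · (2,2)+ 5/5 satisfied · (2,3)+ 6/6 satisfied · (2,4)+ 7/7 satisfied · (2,5)+ 7/7 satisfied · (2,6)+ 6/6 satisfied
Row 3: (3,1)+ 5/5 satisfied · (3,2)+ 7/7 satisfied · (3,3)+ 7/7 satisfied · (3,4)+ 7/7 satisfied · (3,5)+ 7/7 satisfied · (3,7)+ 3/3 satisfied
Row 4: (4,1)+ 4/4 satisfied · (4,2)+ 6/6 satisfied · (4,4)+ 7/7 satisfied · (4,5)+ 6/6 satisfied · (4,6)+ 6/6 satisfied · (4,7)+ 3/3 satisfied
Row 5: (5,1)+ 2/2 satisfied · (5,3)+ 3/3 satisfied · (5,4)+ 4/4 satisfied · (5,5)+ 5/5 satisfied · (5,7)+ 4/4 satisfied
Row 6: (6,6)+ 5/5 satisfied · (6,7)+ 3/3 satisfied
Row 7: (7,1)# 1/1 satisfied · (7,2)# 1/1 satisfied · (7,4)+ 1/1 satisfied · (7,5)+ 2/2 satisfied · (7,7)+ 2/2 satisfied
All meet the threshold, so the configuration is stable.

Yes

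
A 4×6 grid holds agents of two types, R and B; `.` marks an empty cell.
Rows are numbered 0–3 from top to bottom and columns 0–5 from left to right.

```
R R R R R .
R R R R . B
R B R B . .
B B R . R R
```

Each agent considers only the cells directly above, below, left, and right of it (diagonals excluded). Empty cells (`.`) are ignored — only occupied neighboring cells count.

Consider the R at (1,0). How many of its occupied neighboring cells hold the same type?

3

Occupied neighbors of (1,0): (0,0)=R, (2,0)=R, (1,1)=R.
Same type (R): 3 of 3.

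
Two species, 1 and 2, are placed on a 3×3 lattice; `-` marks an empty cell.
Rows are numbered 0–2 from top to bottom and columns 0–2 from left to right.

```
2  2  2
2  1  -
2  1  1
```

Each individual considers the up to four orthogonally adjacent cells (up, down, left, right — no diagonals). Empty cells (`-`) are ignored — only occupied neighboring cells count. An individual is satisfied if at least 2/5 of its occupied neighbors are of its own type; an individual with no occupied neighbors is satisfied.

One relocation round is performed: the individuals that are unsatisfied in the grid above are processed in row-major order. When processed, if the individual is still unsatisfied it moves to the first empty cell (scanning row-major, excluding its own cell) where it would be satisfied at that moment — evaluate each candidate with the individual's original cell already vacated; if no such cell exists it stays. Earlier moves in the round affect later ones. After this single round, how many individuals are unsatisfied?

0

Initially unsatisfied (in order): (1,1).
  (1,1) → (1,2).
Resulting grid:
2 2 2
2 - 1
2 1 1
All satisfied now.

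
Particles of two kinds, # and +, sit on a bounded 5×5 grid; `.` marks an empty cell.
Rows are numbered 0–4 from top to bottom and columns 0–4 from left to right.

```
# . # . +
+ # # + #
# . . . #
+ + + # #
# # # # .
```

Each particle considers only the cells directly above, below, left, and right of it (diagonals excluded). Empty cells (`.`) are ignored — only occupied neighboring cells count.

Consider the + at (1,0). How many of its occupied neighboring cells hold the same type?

0

Occupied neighbors of (1,0): (0,0)=#, (2,0)=#, (1,1)=#.
Same type (+): 0 of 3.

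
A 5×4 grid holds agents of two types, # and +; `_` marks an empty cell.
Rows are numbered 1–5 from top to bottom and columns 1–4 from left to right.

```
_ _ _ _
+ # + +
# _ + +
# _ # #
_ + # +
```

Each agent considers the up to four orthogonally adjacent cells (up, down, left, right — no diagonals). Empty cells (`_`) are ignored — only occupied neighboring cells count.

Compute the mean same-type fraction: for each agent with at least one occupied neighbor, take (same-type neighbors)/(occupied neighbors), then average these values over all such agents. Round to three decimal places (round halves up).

Row 2: (2,1)+ 0/2 · (2,2)# 0/2 · (2,3)+ 2/3 · (2,4)+ 2/2
Row 3: (3,1)# 1/2 · (3,3)+ 2/3 · (3,4)+ 2/3
Row 4: (4,1)# 1/1 · (4,3)# 2/3 · (4,4)# 1/3
Row 5: (5,2)+ 0/1 · (5,3)# 1/3 · (5,4)+ 0/2
Sum over 13 agents: 0/2 + 0/2 + 2/3 + 2/2 + 1/2 + 2/3 + 2/3 + 1/1 + 2/3 + 1/3 + 0/1 + 1/3 + 0/2 = 35/6; mean = 35/6 ÷ 13 = 35/78 = 0.448717… → 0.449.

0.449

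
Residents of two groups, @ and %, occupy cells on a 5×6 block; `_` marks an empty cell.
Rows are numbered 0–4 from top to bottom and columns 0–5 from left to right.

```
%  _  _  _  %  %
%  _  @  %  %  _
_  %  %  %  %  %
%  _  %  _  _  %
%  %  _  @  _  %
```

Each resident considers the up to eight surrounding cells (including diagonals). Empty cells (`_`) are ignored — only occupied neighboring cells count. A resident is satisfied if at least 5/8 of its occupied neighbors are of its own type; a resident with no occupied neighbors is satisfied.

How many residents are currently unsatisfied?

Row 0: (0,0)% 1/1 ✓ · (0,4)% 3/3 ✓ · (0,5)% 2/2 ✓
Row 1: (1,0)% 2/2 ✓ · (1,2)@ 0/4 ✗ · (1,3)% 5/6 ✓ · (1,4)% 6/6 ✓
Row 2: (2,1)% 4/5 ✓ · (2,2)% 4/5 ✓ · (2,3)% 5/6 ✓ · (2,4)% 5/5 ✓ · (2,5)% 3/3 ✓
Row 3: (3,0)% 3/3 ✓ · (3,2)% 4/5 ✓ · (3,5)% 3/3 ✓
Row 4: (4,0)% 2/2 ✓ · (4,1)% 3/3 ✓ · (4,3)@ 0/1 ✗ · (4,5)% 1/1 ✓
Unsatisfied: (1,2), (4,3) — 2 in total.

2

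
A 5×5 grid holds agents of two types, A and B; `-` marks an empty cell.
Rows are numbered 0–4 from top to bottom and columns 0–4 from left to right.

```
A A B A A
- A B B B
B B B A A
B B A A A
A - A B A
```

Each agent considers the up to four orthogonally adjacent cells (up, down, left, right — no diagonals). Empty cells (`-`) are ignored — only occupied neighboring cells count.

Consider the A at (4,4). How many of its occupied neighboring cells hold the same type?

Occupied neighbors of (4,4): (3,4)=A, (4,3)=B.
Same type (A): 1 of 2.

1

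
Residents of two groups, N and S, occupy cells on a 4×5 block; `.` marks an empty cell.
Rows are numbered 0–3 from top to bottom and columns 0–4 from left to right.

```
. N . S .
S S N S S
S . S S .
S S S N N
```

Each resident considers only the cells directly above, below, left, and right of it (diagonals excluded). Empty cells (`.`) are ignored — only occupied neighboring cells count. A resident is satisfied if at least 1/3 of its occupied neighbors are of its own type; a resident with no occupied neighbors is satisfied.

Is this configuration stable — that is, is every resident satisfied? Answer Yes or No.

Row 0: (0,1)N 0/1 unhappy · (0,3)S 1/1 ok
Row 1: (1,0)S 2/2 ok · (1,1)S 1/3 ok · (1,2)N 0/3 unhappy · (1,3)S 3/4 ok · (1,4)S 1/1 ok
Row 2: (2,0)S 2/2 ok · (2,2)S 2/3 ok · (2,3)S 2/3 ok
Row 3: (3,0)S 2/2 ok · (3,1)S 2/2 ok · (3,2)S 2/3 ok · (3,3)N 1/3 ok · (3,4)N 1/1 ok
For instance (0,1) has only 0/1 same-type neighbors, below 1/3.

No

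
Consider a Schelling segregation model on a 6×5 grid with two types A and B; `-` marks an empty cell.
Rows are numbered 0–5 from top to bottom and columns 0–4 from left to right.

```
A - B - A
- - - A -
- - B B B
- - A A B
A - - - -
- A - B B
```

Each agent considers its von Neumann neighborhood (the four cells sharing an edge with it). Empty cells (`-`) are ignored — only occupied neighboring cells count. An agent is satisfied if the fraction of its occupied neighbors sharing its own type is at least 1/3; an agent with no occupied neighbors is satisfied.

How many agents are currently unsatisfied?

1

(0,0)A 0/0 ok
(0,2)B 0/0 ok
(0,4)A 0/0 ok
(1,3)A 0/1 unhappy
(2,2)B 1/2 ok
(2,3)B 2/4 ok
(2,4)B 2/2 ok
(3,2)A 1/2 ok
(3,3)A 1/3 ok
(3,4)B 1/2 ok
(4,0)A 0/0 ok
(5,1)A 0/0 ok
(5,3)B 1/1 ok
(5,4)B 1/1 ok
Unsatisfied: (1,3) — 1 in total.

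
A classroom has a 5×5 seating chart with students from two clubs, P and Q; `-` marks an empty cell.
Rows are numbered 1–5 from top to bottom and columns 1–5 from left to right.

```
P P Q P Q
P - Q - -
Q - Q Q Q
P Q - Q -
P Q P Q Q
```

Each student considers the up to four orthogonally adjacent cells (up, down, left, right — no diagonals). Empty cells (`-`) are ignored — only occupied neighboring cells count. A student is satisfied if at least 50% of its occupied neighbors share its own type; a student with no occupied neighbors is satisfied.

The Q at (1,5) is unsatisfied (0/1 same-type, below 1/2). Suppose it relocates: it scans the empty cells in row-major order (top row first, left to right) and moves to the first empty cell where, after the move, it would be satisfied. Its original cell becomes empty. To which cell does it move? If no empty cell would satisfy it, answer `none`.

(2,4)

Vacating (1,5). Empty cells in order:
  (2,2): 1/3 same-type → still unsatisfied.
  (2,4): 2/3 same-type → satisfied — stop here.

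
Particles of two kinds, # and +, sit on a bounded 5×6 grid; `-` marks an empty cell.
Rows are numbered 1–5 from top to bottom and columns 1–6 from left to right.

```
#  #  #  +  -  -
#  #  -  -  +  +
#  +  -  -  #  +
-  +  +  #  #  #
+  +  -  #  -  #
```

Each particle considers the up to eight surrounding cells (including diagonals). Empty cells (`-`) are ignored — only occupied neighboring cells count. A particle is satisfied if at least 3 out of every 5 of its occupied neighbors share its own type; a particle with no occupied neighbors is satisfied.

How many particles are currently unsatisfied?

(1,1)# 3/3 ✓
(1,2)# 4/4 ✓
(1,3)# 2/3 ✓
(1,4)+ 1/2 ✗
(2,1)# 4/5 ✓
(2,2)# 5/6 ✓
(2,5)+ 3/4 ✓
(2,6)+ 2/3 ✓
(3,1)# 2/4 ✗
(3,2)+ 2/5 ✗
(3,5)# 3/6 ✗
(3,6)+ 2/5 ✗
(4,2)+ 4/5 ✓
(4,3)+ 3/5 ✓
(4,4)# 3/4 ✓
(4,5)# 5/6 ✓
(4,6)# 3/4 ✓
(5,1)+ 2/2 ✓
(5,2)+ 3/3 ✓
(5,4)# 2/3 ✓
(5,6)# 2/2 ✓
Unsatisfied: (1,4), (3,1), (3,2), (3,5), (3,6) — 5 in total.

5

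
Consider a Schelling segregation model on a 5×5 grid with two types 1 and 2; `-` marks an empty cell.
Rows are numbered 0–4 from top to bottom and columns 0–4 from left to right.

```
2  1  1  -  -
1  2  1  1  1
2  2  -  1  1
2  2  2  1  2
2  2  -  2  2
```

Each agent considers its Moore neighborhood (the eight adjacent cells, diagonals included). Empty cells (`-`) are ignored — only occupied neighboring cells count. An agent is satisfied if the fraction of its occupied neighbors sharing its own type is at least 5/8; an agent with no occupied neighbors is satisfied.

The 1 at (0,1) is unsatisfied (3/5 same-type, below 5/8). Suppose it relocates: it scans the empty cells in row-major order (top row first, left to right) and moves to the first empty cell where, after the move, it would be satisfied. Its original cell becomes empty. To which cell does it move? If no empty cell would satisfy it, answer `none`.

(0,3)

Vacating (0,1). Empty cells in order:
  (0,3): 4/4 same-type → satisfied — stop here.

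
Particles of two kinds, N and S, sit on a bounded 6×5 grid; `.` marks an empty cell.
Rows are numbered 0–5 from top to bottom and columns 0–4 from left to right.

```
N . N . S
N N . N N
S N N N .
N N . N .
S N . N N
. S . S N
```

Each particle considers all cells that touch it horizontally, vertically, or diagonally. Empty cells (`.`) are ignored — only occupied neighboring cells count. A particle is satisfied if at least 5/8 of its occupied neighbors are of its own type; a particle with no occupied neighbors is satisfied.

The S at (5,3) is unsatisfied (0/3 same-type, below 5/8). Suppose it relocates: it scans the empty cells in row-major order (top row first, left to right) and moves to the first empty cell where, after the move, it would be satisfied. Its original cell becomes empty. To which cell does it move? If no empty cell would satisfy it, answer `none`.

Vacating (5,3). Empty cells in order:
  (0,1): 0/4 same-type → still unsatisfied.
  (0,3): 1/4 same-type → still unsatisfied.
  (1,2): 0/6 same-type → still unsatisfied.
  (2,4): 0/4 same-type → still unsatisfied.
  (3,2): 0/7 same-type → still unsatisfied.
  (3,4): 0/4 same-type → still unsatisfied.
  (4,2): 1/5 same-type → still unsatisfied.
  (5,0): 2/3 same-type → satisfied — stop here.

(5,0)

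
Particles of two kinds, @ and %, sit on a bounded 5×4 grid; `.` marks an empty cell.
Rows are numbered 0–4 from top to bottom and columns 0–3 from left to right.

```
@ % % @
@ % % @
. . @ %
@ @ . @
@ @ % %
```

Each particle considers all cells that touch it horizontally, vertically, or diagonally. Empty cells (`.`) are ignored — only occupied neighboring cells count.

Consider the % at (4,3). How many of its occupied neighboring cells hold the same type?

1

Occupied neighbors of (4,3): (3,3)=@, (4,2)=%.
Same type (%): 1 of 2.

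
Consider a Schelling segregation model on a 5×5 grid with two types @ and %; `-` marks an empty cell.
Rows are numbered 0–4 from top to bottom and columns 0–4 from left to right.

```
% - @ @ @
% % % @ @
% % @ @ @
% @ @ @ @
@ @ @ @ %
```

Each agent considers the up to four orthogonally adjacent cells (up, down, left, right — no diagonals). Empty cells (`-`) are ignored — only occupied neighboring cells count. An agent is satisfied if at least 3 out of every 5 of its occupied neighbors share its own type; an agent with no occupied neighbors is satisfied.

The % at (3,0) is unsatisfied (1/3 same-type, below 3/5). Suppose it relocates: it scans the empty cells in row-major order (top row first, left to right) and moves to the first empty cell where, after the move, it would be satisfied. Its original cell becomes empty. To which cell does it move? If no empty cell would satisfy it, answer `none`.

(0,1)

Vacating (3,0). Empty cells in order:
  (0,1): 2/3 same-type → satisfied — stop here.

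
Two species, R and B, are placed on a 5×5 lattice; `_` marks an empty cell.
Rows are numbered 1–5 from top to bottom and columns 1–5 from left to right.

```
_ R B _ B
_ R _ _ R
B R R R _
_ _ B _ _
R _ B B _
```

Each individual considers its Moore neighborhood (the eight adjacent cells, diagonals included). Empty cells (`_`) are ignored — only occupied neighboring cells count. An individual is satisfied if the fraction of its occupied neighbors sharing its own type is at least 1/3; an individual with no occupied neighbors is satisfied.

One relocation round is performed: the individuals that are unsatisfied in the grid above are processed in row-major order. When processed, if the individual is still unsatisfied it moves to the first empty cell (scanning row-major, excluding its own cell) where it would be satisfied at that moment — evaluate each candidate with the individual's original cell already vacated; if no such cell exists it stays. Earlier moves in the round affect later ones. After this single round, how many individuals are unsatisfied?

0

Initially unsatisfied (in order): (1,3), (1,5), (3,1).
  (1,3) → (1,4).
  (1,5): now satisfied by earlier moves; stays.
  (3,1) → (1,3).
Resulting grid:
_ R B B B
_ R _ _ R
_ R R R _
_ _ B _ _
R _ B B _
All satisfied now.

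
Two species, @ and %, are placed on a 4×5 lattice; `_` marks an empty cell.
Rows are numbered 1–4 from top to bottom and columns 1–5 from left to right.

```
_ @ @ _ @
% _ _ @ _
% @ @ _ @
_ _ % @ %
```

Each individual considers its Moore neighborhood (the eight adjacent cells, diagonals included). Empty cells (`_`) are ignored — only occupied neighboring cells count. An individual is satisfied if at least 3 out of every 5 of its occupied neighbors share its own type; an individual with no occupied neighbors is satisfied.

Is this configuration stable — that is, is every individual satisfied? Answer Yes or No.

No

Row 1: (1,2)@ 1/2 not · (1,3)@ 2/2 satisfied · (1,5)@ 1/1 satisfied
Row 2: (2,1)% 1/3 not · (2,4)@ 4/4 satisfied
Row 3: (3,1)% 1/2 not · (3,2)@ 1/4 not · (3,3)@ 3/4 satisfied · (3,5)@ 2/3 satisfied
Row 4: (4,3)% 0/3 not · (4,4)@ 2/4 not · (4,5)% 0/2 not
For instance (1,2) has only 1/2 same-type neighbors, below 3/5.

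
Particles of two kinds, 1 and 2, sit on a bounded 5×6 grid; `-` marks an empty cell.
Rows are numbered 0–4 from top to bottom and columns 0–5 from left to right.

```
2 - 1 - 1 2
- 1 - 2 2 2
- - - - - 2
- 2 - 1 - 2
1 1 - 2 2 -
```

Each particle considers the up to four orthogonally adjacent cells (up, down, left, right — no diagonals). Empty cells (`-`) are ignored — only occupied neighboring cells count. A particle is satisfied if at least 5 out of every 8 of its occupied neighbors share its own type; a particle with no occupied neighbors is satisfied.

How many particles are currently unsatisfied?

6

(0,0)2 0/0 ✓
(0,2)1 0/0 ✓
(0,4)1 0/2 ✗
(0,5)2 1/2 ✗
(1,1)1 0/0 ✓
(1,3)2 1/1 ✓
(1,4)2 2/3 ✓
(1,5)2 3/3 ✓
(2,5)2 2/2 ✓
(3,1)2 0/1 ✗
(3,3)1 0/1 ✗
(3,5)2 1/1 ✓
(4,0)1 1/1 ✓
(4,1)1 1/2 ✗
(4,3)2 1/2 ✗
(4,4)2 1/1 ✓
Unsatisfied: (0,4), (0,5), (3,1), (3,3), (4,1), (4,3) — 6 in total.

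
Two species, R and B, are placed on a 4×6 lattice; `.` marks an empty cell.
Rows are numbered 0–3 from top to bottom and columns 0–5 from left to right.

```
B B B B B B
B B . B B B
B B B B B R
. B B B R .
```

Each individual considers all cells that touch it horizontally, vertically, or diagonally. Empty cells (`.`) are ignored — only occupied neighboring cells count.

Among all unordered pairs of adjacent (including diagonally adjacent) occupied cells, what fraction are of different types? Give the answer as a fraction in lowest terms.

1/9

Scan each occupied cell's neighbors to the right and below (and the two forward diagonals) so each pair is counted once.
Row 0: B(0,0)–B(0,1)= B(0,0)–B(1,0)= B(0,0)–B(1,1)= B(0,1)–B(0,2)= B(0,1)–B(1,1)= B(0,1)–B(1,0)= B(0,2)–B(0,3)= B(0,2)–B(1,3)= B(0,2)–B(1,1)= B(0,3)–B(0,4)= B(0,3)–B(1,3)= B(0,3)–B(1,4)= B(0,4)–B(0,5)= B(0,4)–B(1,4)= B(0,4)–B(1,5)= B(0,4)–B(1,3)= B(0,5)–B(1,5)= B(0,5)–B(1,4)=  → 0/18 unlike.
Row 1: B(1,0)–B(1,1)= B(1,0)–B(2,0)= B(1,0)–B(2,1)= B(1,1)–B(2,1)= B(1,1)–B(2,2)= B(1,1)–B(2,0)= B(1,3)–B(1,4)= B(1,3)–B(2,3)= B(1,3)–B(2,4)= B(1,3)–B(2,2)= B(1,4)–B(1,5)= B(1,4)–B(2,4)= B(1,4)–R(2,5)≠ B(1,4)–B(2,3)= B(1,5)–R(2,5)≠ B(1,5)–B(2,4)=  → 2/16 unlike.
Row 2: B(2,0)–B(2,1)= B(2,0)–B(3,1)= B(2,1)–B(2,2)= B(2,1)–B(3,1)= B(2,1)–B(3,2)= B(2,2)–B(2,3)= B(2,2)–B(3,2)= B(2,2)–B(3,3)= B(2,2)–B(3,1)= B(2,3)–B(2,4)= B(2,3)–B(3,3)= B(2,3)–R(3,4)≠ B(2,3)–B(3,2)= B(2,4)–R(2,5)≠ B(2,4)–R(3,4)≠ B(2,4)–B(3,3)= R(2,5)–R(3,4)=  → 3/17 unlike.
Row 3: B(3,1)–B(3,2)= B(3,2)–B(3,3)= B(3,3)–R(3,4)≠  → 1/3 unlike.
Total adjacent occupied pairs: 54; unlike-type pairs: 6.
6/54 reduces to 1/9.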